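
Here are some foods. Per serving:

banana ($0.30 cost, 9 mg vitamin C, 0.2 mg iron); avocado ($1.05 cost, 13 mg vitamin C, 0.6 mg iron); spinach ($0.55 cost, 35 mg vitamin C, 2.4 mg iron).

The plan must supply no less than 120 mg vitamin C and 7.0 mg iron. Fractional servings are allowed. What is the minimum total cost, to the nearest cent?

$1.89

The cheapest plan sits at a corner of the feasible region — with two constraints it uses at most two foods.
banana only: max(120/9, 7.0/0.2) = 35 servings → $10.50.
avocado only: max(120/13, 7.0/0.6) = 11.67 servings → $12.25.
spinach only: max(120/35, 7.0/2.4) = 3.429 servings → $1.89.
banana + avocado with both targets exact would need a negative amount; discard.
banana + spinach with both tight: 2.945 servings and 2.671 servings → $2.35.
avocado + spinach with both tight: 4.216 servings and 1.863 servings → $5.45.
Cheapest feasible corner: $1.89.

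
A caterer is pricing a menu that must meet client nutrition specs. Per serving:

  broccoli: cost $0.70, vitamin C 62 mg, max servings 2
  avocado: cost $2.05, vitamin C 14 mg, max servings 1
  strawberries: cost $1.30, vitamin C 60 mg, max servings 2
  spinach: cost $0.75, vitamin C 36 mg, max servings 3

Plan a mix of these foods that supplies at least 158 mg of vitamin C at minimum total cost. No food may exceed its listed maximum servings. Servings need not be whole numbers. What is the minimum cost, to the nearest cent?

$2.11

Cost per mg of vitamin C: broccoli $0.0113, spinach $0.0208, strawberries $0.0217, avocado $0.1464.
Take 2 servings of broccoli: +124.0 mg vitamin C for $1.40 (total $1.40, still need 34.0 mg).
Take 0.9444 servings of spinach: +34.0 mg vitamin C for $0.71 (total $2.11, still need 0.0 mg).
Filling from the cheapest source first is optimal under one linear minimum: $2.11.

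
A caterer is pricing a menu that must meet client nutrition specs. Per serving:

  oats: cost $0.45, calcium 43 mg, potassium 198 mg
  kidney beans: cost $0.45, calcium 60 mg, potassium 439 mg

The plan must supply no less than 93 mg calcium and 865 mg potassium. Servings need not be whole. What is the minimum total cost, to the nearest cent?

$0.89

With two linear requirements the optimum uses one or two foods; enumerate the corners.
oats only: max(93/43, 865/198) = 4.369 servings → $1.97.
kidney beans only: max(93/60, 865/439) = 1.97 servings → $0.89.
oats + kidney beans: the both-tight solution has a negative serving — not a feasible corner.
Cheapest feasible corner: $0.89.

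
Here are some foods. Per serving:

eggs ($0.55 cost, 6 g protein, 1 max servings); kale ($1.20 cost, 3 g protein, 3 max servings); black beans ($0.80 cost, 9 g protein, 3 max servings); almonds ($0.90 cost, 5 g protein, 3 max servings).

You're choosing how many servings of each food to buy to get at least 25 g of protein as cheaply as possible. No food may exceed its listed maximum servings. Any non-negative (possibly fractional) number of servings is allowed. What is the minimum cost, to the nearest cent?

Cost per g of protein: black beans $0.0889, eggs $0.0917, almonds $0.1800, kale $0.4000.
Take 2.778 servings of black beans: +25.0 g protein for $2.22 (total $2.22, still need 0.0 g).
Filling from the cheapest source first is optimal under one linear minimum: $2.22.

$2.22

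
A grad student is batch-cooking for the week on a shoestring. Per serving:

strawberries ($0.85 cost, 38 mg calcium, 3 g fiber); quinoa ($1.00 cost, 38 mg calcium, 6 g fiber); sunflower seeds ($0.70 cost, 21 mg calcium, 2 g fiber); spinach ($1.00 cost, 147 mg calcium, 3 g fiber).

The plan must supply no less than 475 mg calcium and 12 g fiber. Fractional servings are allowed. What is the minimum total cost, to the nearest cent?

$3.56

A basic optimal solution has at most two foods positive. Try each food alone and each pair with both targets met exactly.
strawberries only: max(475/38, 12/3) = 12.5 servings → $10.62.
quinoa only: max(475/38, 12/6) = 12.5 servings → $12.50.
sunflower seeds only: max(475/21, 12/2) = 22.62 servings → $15.83.
spinach only: max(475/147, 12/3) = 4 servings → $4.00.
strawberries + quinoa with both targets exact would need a negative amount; discard.
strawberries + sunflower seeds with both targets exact would need a negative amount; discard.
strawberries + spinach with both tight: 1.037 servings and 2.963 servings → $3.84.
quinoa + sunflower seeds: intersection lies outside the first quadrant.
quinoa + spinach with both tight: 0.4414 servings and 3.117 servings → $3.56.
sunflower seeds + spinach with both tight: 1.468 servings and 3.022 servings → $4.05.
So the least-cost plan costs $3.56.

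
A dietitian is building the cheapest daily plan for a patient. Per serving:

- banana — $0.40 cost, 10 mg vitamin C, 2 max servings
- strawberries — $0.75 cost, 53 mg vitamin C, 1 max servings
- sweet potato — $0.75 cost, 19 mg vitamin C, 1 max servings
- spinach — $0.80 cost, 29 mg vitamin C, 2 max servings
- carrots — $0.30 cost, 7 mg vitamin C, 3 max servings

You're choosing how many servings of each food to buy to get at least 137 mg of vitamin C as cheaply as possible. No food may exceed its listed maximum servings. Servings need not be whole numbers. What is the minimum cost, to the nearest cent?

$3.38

Cost per mg of vitamin C: strawberries $0.0142, spinach $0.0276, sweet potato $0.0395, banana $0.0400, carrots $0.0429.
Take 1 serving of strawberries: +53.0 mg vitamin C for $0.75 (total $0.75, still need 84.0 mg).
Take 2 servings of spinach: +58.0 mg vitamin C for $1.60 (total $2.35, still need 26.0 mg).
Take 1 serving of sweet potato: +19.0 mg vitamin C for $0.75 (total $3.10, still need 7.0 mg).
Take 0.7 servings of banana: +7.0 mg vitamin C for $0.28 (total $3.38, still need 0.0 mg).
Greedy by cheapest-per-mg is optimal for a single linear constraint, so the minimum cost is $3.38.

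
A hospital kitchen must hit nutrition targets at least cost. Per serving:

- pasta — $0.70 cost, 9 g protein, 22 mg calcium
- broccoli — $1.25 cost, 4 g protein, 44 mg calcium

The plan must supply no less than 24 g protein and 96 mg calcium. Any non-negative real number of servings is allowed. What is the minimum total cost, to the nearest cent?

$2.89

At the optimum either one food covers both requirements or two foods hit both targets exactly; no other combination can be cheaper.
pasta only: max(24/9, 96/22) = 4.364 servings → $3.05.
broccoli only: max(24/4, 96/44) = 6 servings → $7.50.
pasta + broccoli with both tight: 2.182 servings and 1.091 servings → $2.89.
The minimum over all feasible corners is $2.89.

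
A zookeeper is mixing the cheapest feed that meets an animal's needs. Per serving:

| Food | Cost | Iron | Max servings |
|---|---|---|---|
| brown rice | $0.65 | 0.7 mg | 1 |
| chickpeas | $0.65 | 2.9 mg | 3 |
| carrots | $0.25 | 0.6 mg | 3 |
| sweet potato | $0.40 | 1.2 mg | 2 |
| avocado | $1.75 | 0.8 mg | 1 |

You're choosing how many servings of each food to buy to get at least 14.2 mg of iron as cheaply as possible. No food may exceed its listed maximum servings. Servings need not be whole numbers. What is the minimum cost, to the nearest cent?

$5.46

Cost per mg of iron: chickpeas $0.2241, sweet potato $0.3333, carrots $0.4167, brown rice $0.9286, avocado $2.1875.
Take 3 servings of chickpeas: +8.7 mg iron for $1.95 (total $1.95, still need 5.5 mg).
Take 2 servings of sweet potato: +2.4 mg iron for $0.80 (total $2.75, still need 3.1 mg).
Take 3 servings of carrots: +1.8 mg iron for $0.75 (total $3.50, still need 1.3 mg).
Take 1 serving of brown rice: +0.7 mg iron for $0.65 (total $4.15, still need 0.6 mg).
Take 0.75 servings of avocado: +0.6 mg iron for $1.31 (total $5.46, still need 0.0 mg).
Filling from the cheapest source first is optimal under one linear minimum: $5.46.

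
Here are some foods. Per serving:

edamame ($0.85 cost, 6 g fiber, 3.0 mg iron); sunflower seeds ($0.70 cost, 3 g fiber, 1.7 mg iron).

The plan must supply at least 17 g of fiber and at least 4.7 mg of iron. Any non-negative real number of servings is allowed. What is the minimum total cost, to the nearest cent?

$2.41

A basic optimal solution has at most two foods positive. Try each food alone and each pair with both targets met exactly.
edamame only: max(17/6, 4.7/3.0) = 2.833 servings → $2.41.
sunflower seeds only: max(17/3, 4.7/1.7) = 5.667 servings → $3.97.
edamame + sunflower seeds: the both-tight solution has a negative serving — not a feasible corner.
The minimum over all feasible corners is $2.41.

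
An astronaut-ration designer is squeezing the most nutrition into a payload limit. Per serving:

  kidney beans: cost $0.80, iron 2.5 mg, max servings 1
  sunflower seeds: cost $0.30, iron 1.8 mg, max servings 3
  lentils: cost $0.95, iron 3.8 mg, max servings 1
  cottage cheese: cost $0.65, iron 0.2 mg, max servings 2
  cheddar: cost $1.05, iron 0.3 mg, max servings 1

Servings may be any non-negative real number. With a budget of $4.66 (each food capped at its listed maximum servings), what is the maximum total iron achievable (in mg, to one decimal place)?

Iron per dollar: sunflower seeds 6, lentils 4, kidney beans 3.125, cottage cheese 0.3077, cheddar 0.2857.
Take 3 servings of sunflower seeds: spends $0.90, +5.4 mg iron (running total 5.4 mg).
Take 1 serving of lentils: spends $0.95, +3.8 mg iron (running total 9.2 mg).
Take 1 serving of kidney beans: spends $0.80, +2.5 mg iron (running total 11.7 mg).
Take 2 servings of cottage cheese: spends $1.30, +0.4 mg iron (running total 12.1 mg).
Take 0.6762 servings of cheddar: spends $0.71, +0.2 mg iron (running total 12.3 mg).
Filling greedily by iron-per-dollar is optimal for one linear limit, giving 12.3 mg.

12.3 mg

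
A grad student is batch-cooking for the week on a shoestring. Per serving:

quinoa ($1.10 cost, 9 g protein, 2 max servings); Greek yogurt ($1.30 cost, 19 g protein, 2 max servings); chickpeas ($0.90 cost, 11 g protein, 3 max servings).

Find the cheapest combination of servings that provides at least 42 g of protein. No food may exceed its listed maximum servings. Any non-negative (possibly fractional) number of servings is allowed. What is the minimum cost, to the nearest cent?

$2.93

Cost per g of protein: Greek yogurt $0.0684, chickpeas $0.0818, quinoa $0.1222.
Take 2 servings of Greek yogurt: +38.0 g protein for $2.60 (total $2.60, still need 4.0 g).
Take 0.3636 servings of chickpeas: +4.0 g protein for $0.33 (total $2.93, still need 0.0 g).
Greedy by cheapest-per-g is optimal for a single linear constraint, so the minimum cost is $2.93.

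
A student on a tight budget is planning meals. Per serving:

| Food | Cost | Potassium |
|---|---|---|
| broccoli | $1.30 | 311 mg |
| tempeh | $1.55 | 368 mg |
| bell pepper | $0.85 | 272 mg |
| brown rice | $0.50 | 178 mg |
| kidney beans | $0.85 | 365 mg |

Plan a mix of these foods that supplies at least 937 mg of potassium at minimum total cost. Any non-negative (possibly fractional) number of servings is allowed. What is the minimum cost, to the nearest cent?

Cost per mg of potassium: kidney beans $0.0023, brown rice $0.0028, bell pepper $0.0031, broccoli $0.0042, tempeh $0.0042.
With no serving limits, use only kidney beans: 937 mg / 365 mg = 2.567 servings × $0.85 = $2.18.

$2.18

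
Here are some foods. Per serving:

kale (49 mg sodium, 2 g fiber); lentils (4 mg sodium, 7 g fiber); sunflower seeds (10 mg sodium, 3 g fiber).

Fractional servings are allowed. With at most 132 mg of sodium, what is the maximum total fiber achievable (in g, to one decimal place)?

Fiber per mg sodium: lentils 1.75, sunflower seeds 0.3, kale 0.04082.
With no serving limits, spend the whole sodium allowance on lentils: 132 mg / 4 mg × 7 g = 231.0 g.

231.0 g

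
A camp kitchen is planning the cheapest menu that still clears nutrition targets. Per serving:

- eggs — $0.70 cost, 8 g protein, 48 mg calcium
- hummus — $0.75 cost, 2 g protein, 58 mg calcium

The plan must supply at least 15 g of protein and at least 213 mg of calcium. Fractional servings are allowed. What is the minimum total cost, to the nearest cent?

Minimising a linear cost over {protein ≥ 15, calcium ≥ 213, servings ≥ 0} — the optimum is at a vertex, using one or two foods.
eggs only: max(15/8, 213/48) = 4.438 servings → $3.11.
hummus only: max(15/2, 213/58) = 7.5 servings → $5.62.
eggs + hummus with both tight: 1.207 servings and 2.674 servings → $2.85.
So the least-cost plan costs $2.85.

$2.85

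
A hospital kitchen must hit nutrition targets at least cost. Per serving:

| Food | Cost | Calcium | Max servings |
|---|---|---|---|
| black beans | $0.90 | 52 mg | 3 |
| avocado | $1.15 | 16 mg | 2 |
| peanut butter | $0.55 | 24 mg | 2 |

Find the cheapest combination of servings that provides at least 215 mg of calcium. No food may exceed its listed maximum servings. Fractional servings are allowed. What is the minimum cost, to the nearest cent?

Cost per mg of calcium: black beans $0.0173, peanut butter $0.0229, avocado $0.0719.
Take 3 servings of black beans: +156.0 mg calcium for $2.70 (total $2.70, still need 59.0 mg).
Take 2 servings of peanut butter: +48.0 mg calcium for $1.10 (total $3.80, still need 11.0 mg).
Take 0.6875 servings of avocado: +11.0 mg calcium for $0.79 (total $4.59, still need 0.0 mg).
Greedy by cheapest-per-mg is optimal for a single linear constraint, so the minimum cost is $4.59.

$4.59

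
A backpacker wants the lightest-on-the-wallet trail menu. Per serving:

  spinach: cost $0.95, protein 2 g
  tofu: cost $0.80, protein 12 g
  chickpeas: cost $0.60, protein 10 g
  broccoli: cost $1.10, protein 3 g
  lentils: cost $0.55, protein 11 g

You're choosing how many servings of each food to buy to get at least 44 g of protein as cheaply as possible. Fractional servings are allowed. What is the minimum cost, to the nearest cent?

$2.20

Cost per g of protein: lentils $0.0500, chickpeas $0.0600, tofu $0.0667, broccoli $0.3667, spinach $0.4750.
With no serving limits, use only lentils: 44 g / 11 g = 4 servings × $0.55 = $2.20.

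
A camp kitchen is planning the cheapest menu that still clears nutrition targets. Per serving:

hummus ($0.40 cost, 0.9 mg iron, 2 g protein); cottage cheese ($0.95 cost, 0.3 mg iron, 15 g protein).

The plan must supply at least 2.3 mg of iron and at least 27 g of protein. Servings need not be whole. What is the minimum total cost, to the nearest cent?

$2.27

This is a tiny linear program; its minimum lies at a vertex of the feasible set. List the vertices and price them.
hummus only: max(2.3/0.9, 27/2) = 13.5 servings → $5.40.
cottage cheese only: max(2.3/0.3, 27/15) = 7.667 servings → $7.28.
hummus + cottage cheese with both tight: 2.047 servings and 1.527 servings → $2.27.
Cheapest feasible corner: $2.27.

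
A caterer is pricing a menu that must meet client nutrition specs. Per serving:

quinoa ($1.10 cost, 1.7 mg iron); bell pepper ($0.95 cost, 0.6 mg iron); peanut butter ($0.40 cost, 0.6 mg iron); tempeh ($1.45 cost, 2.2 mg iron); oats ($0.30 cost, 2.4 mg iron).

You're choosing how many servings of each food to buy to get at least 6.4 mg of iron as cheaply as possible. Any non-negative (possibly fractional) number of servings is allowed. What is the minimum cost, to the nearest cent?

Cost per mg of iron: oats $0.1250, quinoa $0.6471, tempeh $0.6591, peanut butter $0.6667, bell pepper $1.5833.
With no serving limits, use only oats: 6.4 mg / 2.4 mg = 2.667 servings × $0.30 = $0.80.

$0.80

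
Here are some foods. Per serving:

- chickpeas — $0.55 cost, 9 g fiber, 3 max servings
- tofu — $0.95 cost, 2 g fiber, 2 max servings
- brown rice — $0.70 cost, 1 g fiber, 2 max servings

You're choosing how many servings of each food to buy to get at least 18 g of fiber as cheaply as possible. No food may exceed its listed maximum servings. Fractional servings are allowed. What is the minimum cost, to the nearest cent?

$1.10

Cost per g of fiber: chickpeas $0.0611, tofu $0.4750, brown rice $0.7000.
Take 2 servings of chickpeas: +18.0 g fiber for $1.10 (total $1.10, still need 0.0 g).
Greedy by cheapest-per-g is optimal for a single linear constraint, so the minimum cost is $1.10.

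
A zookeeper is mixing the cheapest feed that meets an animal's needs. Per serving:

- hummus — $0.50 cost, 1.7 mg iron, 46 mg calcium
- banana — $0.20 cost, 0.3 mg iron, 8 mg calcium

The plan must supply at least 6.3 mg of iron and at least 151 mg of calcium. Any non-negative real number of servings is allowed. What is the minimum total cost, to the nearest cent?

$1.85

The cheapest plan sits at a corner of the feasible region — with two constraints it uses at most two foods.
hummus only: max(6.3/1.7, 151/46) = 3.706 servings → $1.85.
banana only: max(6.3/0.3, 151/8) = 21 servings → $4.20.
hummus + banana: intersection lies outside the first quadrant.
The minimum over all feasible corners is $1.85.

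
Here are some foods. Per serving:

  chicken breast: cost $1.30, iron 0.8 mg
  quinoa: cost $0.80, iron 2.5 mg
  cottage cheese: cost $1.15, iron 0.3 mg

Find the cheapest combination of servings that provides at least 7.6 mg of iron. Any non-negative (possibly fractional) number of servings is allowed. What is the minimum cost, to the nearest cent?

Cost per mg of iron: quinoa $0.3200, chicken breast $1.6250, cottage cheese $3.8333.
With no serving limits, use only quinoa: 7.6 mg / 2.5 mg = 3.04 servings × $0.80 = $2.43.

$2.43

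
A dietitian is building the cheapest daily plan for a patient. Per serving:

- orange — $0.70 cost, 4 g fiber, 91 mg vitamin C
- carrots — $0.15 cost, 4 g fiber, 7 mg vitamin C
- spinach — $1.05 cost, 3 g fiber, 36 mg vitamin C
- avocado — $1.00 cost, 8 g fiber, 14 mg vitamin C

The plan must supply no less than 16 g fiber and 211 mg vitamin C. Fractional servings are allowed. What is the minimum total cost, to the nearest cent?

$1.80

Minimising a linear cost over {fiber ≥ 16, vitamin C ≥ 211, servings ≥ 0} — the optimum is at a vertex, using one or two foods.
orange only: max(16/4, 211/91) = 4 servings → $2.80.
carrots only: max(16/4, 211/7) = 30.14 servings → $4.52.
spinach only: max(16/3, 211/36) = 5.861 servings → $6.15.
avocado only: max(16/8, 211/14) = 15.07 servings → $15.07.
orange + carrots with both tight: 2.179 servings and 1.821 servings → $1.80.
orange + spinach with both tight: 0.4419 servings and 4.744 servings → $5.29.
orange + avocado with both tight: 2.179 servings and 0.9107 servings → $2.44.
carrots + spinach with both targets exact would need a negative amount; discard.
carrots + avocado (both tight): parallel constraints — no distinct corner.
spinach + avocado with both targets exact would need a negative amount; discard.
The minimum over all feasible corners is $1.80.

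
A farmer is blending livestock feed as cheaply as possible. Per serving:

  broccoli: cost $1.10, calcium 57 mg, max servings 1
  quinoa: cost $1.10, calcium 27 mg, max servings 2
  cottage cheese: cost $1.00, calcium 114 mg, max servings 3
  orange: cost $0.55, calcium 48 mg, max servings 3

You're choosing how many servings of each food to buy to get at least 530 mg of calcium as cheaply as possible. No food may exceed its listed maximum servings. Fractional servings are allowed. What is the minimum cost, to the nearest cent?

$5.50

Cost per mg of calcium: cottage cheese $0.0088, orange $0.0115, broccoli $0.0193, quinoa $0.0407.
Take 3 servings of cottage cheese: +342.0 mg calcium for $3.00 (total $3.00, still need 188.0 mg).
Take 3 servings of orange: +144.0 mg calcium for $1.65 (total $4.65, still need 44.0 mg).
Take 0.7719 servings of broccoli: +44.0 mg calcium for $0.85 (total $5.50, still need 0.0 mg).
Greedy by cheapest-per-mg is optimal for a single linear constraint, so the minimum cost is $5.50.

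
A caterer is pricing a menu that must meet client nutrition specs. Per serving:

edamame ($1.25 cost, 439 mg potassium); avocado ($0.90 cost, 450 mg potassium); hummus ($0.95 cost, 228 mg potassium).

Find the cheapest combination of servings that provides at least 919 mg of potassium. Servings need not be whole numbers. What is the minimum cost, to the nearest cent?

Cost per mg of potassium: avocado $0.0020, edamame $0.0028, hummus $0.0042.
With no serving limits, use only avocado: 919 mg / 450 mg = 2.042 servings × $0.90 = $1.84.

$1.84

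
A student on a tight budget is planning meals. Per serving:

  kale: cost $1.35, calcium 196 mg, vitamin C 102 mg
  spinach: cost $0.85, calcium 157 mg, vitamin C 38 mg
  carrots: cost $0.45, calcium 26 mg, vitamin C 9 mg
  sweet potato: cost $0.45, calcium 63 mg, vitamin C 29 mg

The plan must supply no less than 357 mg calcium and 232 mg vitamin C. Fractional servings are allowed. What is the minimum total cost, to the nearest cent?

$3.07

This is a tiny linear program; its minimum lies at a vertex of the feasible set. List the vertices and price them.
kale only: max(357/196, 232/102) = 2.275 servings → $3.07.
spinach only: max(357/157, 232/38) = 6.105 servings → $5.19.
carrots only: max(357/26, 232/9) = 25.78 servings → $11.60.
sweet potato only: max(357/63, 232/29) = 8 servings → $3.60.
kale + spinach: the both-tight solution has a negative serving — not a feasible corner.
kale + carrots: the both-tight solution has a negative serving — not a feasible corner.
kale + sweet potato with both targets exact would need a negative amount; discard.
spinach + carrots with both targets exact would need a negative amount; discard.
spinach + sweet potato: intersection lies outside the first quadrant.
carrots + sweet potato: intersection lies outside the first quadrant.
Cheapest feasible corner: $3.07.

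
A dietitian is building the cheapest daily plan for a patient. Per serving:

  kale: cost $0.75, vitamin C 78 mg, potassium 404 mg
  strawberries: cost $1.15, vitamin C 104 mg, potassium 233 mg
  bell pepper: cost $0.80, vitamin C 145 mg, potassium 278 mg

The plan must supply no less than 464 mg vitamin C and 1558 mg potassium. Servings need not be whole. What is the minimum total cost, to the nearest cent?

At the optimum either one food covers both requirements or two foods hit both targets exactly; no other combination can be cheaper.
kale only: max(464/78, 1558/404) = 5.949 servings → $4.46.
strawberries only: max(464/104, 1558/233) = 6.687 servings → $7.69.
bell pepper only: max(464/145, 1558/278) = 5.604 servings → $4.48.
kale + strawberries with both tight: 2.262 servings and 2.765 servings → $4.88.
kale + bell pepper with both tight: 2.627 servings and 1.787 servings → $3.40.
strawberries + bell pepper: the both-tight solution has a negative serving — not a feasible corner.
The minimum over all feasible corners is $3.40.

$3.40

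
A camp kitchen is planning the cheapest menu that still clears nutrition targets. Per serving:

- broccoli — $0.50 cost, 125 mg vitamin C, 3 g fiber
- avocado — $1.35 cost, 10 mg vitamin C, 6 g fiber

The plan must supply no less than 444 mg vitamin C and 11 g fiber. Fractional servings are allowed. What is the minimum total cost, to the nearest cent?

$1.83

An LP optimum is at a vertex; with two nutrient constraints at most two foods are used. Check each candidate.
broccoli only: max(444/125, 11/3) = 3.667 servings → $1.83.
avocado only: max(444/10, 11/6) = 44.4 servings → $59.94.
broccoli + avocado with both tight: 3.547 servings and 0.05972 servings → $1.85.
The minimum over all feasible corners is $1.83.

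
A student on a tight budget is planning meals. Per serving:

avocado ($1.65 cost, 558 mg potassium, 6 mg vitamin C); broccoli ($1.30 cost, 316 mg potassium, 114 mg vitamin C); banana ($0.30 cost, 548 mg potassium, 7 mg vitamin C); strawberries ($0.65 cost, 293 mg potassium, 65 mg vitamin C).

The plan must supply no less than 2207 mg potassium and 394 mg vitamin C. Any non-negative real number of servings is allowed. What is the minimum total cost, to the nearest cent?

$4.13

A basic optimal solution has at most two foods positive. Try each food alone and each pair with both targets met exactly.
avocado only: max(2207/558, 394/6) = 65.67 servings → $108.35.
broccoli only: max(2207/316, 394/114) = 6.984 servings → $9.08.
banana only: max(2207/548, 394/7) = 56.29 servings → $16.89.
strawberries only: max(2207/293, 394/65) = 7.532 servings → $4.90.
avocado + broccoli with both tight: 2.059 servings and 3.348 servings → $7.75.
avocado + banana: intersection lies outside the first quadrant.
avocado + strawberries with both tight: 0.8117 servings and 5.987 servings → $5.23.
broccoli + banana with both tight: 3.327 servings and 2.109 servings → $4.96.
broccoli + strawberries: the both-tight solution has a negative serving — not a feasible corner.
banana + strawberries with both tight: 0.8345 servings and 5.972 servings → $4.13.
Cheapest feasible corner: $4.13.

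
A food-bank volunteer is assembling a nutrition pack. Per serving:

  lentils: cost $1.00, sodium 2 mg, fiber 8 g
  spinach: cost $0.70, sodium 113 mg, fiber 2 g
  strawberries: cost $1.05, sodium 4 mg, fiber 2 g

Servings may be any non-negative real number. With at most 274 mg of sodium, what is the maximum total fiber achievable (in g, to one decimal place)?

1096.0 g

Fiber per mg sodium: lentils 4, strawberries 0.5, spinach 0.0177.
With no serving limits, spend the whole sodium allowance on lentils: 274 mg / 2 mg × 8 g = 1096.0 g.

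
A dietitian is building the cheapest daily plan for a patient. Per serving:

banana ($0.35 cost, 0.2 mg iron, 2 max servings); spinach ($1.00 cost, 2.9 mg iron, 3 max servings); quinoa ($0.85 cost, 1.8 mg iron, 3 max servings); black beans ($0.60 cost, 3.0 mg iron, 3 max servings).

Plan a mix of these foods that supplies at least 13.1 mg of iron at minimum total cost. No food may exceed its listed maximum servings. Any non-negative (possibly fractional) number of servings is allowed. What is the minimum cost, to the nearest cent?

Cost per mg of iron: black beans $0.2000, spinach $0.3448, quinoa $0.4722, banana $1.7500.
Take 3 servings of black beans: +9.0 mg iron for $1.80 (total $1.80, still need 4.1 mg).
Take 1.414 servings of spinach: +4.1 mg iron for $1.41 (total $3.21, still need 0.0 mg).
Greedy by cheapest-per-mg is optimal for a single linear constraint, so the minimum cost is $3.21.

$3.21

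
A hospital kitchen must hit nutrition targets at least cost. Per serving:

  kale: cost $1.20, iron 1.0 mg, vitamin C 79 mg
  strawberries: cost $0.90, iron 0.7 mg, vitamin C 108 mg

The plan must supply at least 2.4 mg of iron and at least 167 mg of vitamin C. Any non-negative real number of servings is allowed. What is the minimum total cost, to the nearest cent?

With two linear requirements the optimum uses one or two foods; enumerate the corners.
kale only: max(2.4/1.0, 167/79) = 2.4 servings → $2.88.
strawberries only: max(2.4/0.7, 167/108) = 3.429 servings → $3.09.
kale + strawberries: intersection lies outside the first quadrant.
So the least-cost plan costs $2.88.

$2.88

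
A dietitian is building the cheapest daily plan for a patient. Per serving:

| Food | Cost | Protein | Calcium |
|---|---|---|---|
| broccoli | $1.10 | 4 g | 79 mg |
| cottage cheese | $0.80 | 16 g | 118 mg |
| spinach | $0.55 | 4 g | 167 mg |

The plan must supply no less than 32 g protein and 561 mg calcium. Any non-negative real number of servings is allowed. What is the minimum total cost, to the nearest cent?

At the optimum either one food covers both requirements or two foods hit both targets exactly; no other combination can be cheaper.
broccoli only: max(32/4, 561/79) = 8 servings → $8.80.
cottage cheese only: max(32/16, 561/118) = 4.754 servings → $3.80.
spinach only: max(32/4, 561/167) = 8 servings → $4.40.
broccoli + cottage cheese with both tight: 6.566 servings and 0.3586 servings → $7.51.
broccoli + spinach with both targets exact would need a negative amount; discard.
cottage cheese + spinach with both tight: 1.409 servings and 2.364 servings → $2.43.
Cheapest feasible corner: $2.43.

$2.43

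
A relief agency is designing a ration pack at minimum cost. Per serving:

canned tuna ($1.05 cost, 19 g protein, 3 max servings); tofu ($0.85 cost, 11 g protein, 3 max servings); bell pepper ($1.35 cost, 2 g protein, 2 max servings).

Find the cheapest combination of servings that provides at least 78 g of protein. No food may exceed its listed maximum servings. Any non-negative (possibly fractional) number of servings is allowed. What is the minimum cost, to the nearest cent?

$4.77

Cost per g of protein: canned tuna $0.0553, tofu $0.0773, bell pepper $0.6750.
Take 3 servings of canned tuna: +57.0 g protein for $3.15 (total $3.15, still need 21.0 g).
Take 1.909 servings of tofu: +21.0 g protein for $1.62 (total $4.77, still need 0.0 g).
Greedy by cheapest-per-g is optimal for a single linear constraint, so the minimum cost is $4.77.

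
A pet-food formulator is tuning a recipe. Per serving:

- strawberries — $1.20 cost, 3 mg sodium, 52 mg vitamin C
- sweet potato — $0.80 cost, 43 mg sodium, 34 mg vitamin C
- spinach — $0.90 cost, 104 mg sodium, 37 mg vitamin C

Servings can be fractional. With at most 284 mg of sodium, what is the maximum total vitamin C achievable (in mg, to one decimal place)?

Vitamin C per mg sodium: strawberries 17.33, sweet potato 0.7907, spinach 0.3558.
With no serving limits, spend the whole sodium allowance on strawberries: 284 mg / 3 mg × 52 mg = 4922.7 mg.

4922.7 mg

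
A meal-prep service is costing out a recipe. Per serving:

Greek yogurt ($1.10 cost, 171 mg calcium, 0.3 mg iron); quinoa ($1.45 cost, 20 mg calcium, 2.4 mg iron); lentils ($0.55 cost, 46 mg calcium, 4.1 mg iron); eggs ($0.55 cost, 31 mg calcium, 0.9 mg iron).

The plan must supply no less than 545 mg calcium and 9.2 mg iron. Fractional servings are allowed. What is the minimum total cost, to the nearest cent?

$4.03

The cheapest plan sits at a corner of the feasible region — with two constraints it uses at most two foods.
Greek yogurt only: max(545/171, 9.2/0.3) = 30.67 servings → $33.73.
quinoa only: max(545/20, 9.2/2.4) = 27.25 servings → $39.51.
lentils only: max(545/46, 9.2/4.1) = 11.85 servings → $6.52.
eggs only: max(545/31, 9.2/0.9) = 17.58 servings → $9.67.
Greek yogurt + quinoa with both tight: 2.779 servings and 3.486 servings → $8.11.
Greek yogurt + lentils with both tight: 2.635 servings and 2.051 servings → $4.03.
Greek yogurt + eggs with both tight: 1.42 servings and 9.749 servings → $6.92.
quinoa + lentils: the both-tight solution has a negative serving — not a feasible corner.
quinoa + eggs with both targets exact would need a negative amount; discard.
lentils + eggs with both targets exact would need a negative amount; discard.
The minimum over all feasible corners is $4.03.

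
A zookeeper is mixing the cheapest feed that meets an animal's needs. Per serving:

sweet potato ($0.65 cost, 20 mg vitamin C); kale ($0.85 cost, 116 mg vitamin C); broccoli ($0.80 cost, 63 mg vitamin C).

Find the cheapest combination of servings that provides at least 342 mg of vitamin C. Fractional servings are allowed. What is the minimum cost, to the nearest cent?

$2.51

Cost per mg of vitamin C: kale $0.0073, broccoli $0.0127, sweet potato $0.0325.
With no serving limits, use only kale: 342 mg / 116 mg = 2.948 servings × $0.85 = $2.51.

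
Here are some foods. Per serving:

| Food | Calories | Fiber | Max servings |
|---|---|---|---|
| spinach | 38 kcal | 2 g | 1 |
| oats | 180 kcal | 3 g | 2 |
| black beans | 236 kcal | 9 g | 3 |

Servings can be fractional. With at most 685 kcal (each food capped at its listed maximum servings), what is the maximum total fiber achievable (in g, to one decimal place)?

26.7 g

Fiber per kcal: spinach 0.05263, black beans 0.03814, oats 0.01667.
Take 1 serving of spinach: uses 38 kcal, +2.0 g fiber (running total 2.0 g).
Take 2.742 servings of black beans: uses 647 kcal, +24.7 g fiber (running total 26.7 g).
Greedy by best ratio exhausts the calories allowance optimally: 26.7 g.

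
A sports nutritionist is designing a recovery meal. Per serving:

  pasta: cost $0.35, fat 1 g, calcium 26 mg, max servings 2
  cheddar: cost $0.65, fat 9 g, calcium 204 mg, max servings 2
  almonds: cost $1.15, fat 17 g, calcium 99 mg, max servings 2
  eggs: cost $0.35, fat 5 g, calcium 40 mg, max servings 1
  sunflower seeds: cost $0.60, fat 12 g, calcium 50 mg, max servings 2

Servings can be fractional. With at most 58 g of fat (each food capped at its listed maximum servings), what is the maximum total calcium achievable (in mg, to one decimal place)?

692.2 mg

Calcium per g fat: pasta 26, cheddar 22.67, eggs 8, almonds 5.824, sunflower seeds 4.167.
Take 2 servings of pasta: uses 2 g fat, +52.0 mg calcium (running total 52.0 mg).
Take 2 servings of cheddar: uses 18 g fat, +408.0 mg calcium (running total 460.0 mg).
Take 1 serving of eggs: uses 5 g fat, +40.0 mg calcium (running total 500.0 mg).
Take 1.941 servings of almonds: uses 33 g fat, +192.2 mg calcium (running total 692.2 mg).
Greedy by best ratio exhausts the fat allowance optimally: 692.2 mg.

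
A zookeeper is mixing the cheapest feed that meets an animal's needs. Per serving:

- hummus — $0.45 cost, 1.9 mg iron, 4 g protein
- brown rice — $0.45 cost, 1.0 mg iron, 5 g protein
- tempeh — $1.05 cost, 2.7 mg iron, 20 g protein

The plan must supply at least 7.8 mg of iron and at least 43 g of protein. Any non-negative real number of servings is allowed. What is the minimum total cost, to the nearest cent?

$2.61

For a min-cost LP with two ≥-constraints, a basic feasible solution has at most two positive variables.
hummus only: max(7.8/1.9, 43/4) = 10.75 servings → $4.84.
brown rice only: max(7.8/1.0, 43/5) = 8.6 servings → $3.87.
tempeh only: max(7.8/2.7, 43/20) = 2.889 servings → $3.03.
hummus + brown rice: intersection lies outside the first quadrant.
hummus + tempeh with both tight: 1.467 servings and 1.857 servings → $2.61.
brown rice + tempeh with both tight: 6.138 servings and 0.6154 servings → $3.41.
The minimum over all feasible corners is $2.61.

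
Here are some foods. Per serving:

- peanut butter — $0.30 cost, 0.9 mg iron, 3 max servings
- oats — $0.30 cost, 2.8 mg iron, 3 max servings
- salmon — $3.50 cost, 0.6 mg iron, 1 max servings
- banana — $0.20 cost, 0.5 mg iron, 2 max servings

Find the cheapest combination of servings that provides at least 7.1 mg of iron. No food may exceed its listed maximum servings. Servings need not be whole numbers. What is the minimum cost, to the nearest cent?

$0.76

Cost per mg of iron: oats $0.1071, peanut butter $0.3333, banana $0.4000, salmon $5.8333.
Take 2.536 servings of oats: +7.1 mg iron for $0.76 (total $0.76, still need 0.0 mg).
Greedy by cheapest-per-mg is optimal for a single linear constraint, so the minimum cost is $0.76.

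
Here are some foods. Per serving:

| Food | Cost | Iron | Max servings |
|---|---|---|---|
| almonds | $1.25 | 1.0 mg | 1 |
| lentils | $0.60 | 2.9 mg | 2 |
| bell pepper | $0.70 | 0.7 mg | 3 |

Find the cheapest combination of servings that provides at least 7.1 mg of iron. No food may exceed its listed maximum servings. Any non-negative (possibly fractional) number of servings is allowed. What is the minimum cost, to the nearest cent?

Cost per mg of iron: lentils $0.2069, bell pepper $1.0000, almonds $1.2500.
Take 2 servings of lentils: +5.8 mg iron for $1.20 (total $1.20, still need 1.3 mg).
Take 1.857 servings of bell pepper: +1.3 mg iron for $1.30 (total $2.50, still need 0.0 mg).
Greedy by cheapest-per-mg is optimal for a single linear constraint, so the minimum cost is $2.50.

$2.50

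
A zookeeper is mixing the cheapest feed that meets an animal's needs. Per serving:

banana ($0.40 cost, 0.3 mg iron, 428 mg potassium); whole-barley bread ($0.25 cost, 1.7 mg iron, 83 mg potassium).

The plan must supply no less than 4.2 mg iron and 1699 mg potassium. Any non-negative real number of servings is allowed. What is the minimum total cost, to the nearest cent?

$1.90

The cheapest plan sits at a corner of the feasible region — with two constraints it uses at most two foods.
banana only: max(4.2/0.3, 1699/428) = 14 servings → $5.60.
whole-barley bread only: max(4.2/1.7, 1699/83) = 20.47 servings → $5.12.
banana + whole-barley bread with both tight: 3.614 servings and 1.833 servings → $1.90.
So the least-cost plan costs $1.90.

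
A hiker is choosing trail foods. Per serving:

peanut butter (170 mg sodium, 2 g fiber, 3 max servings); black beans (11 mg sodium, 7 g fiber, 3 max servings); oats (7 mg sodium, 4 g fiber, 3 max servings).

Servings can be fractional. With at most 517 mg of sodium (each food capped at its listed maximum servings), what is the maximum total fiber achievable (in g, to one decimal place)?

38.4 g

Fiber per mg sodium: black beans 0.6364, oats 0.5714, peanut butter 0.01176.
Take 3 servings of black beans: uses 33 mg sodium, +21.0 g fiber (running total 21.0 g).
Take 3 servings of oats: uses 21 mg sodium, +12.0 g fiber (running total 33.0 g).
Take 2.724 servings of peanut butter: uses 463 mg sodium, +5.4 g fiber (running total 38.4 g).
Greedy by best ratio exhausts the sodium allowance optimally: 38.4 g.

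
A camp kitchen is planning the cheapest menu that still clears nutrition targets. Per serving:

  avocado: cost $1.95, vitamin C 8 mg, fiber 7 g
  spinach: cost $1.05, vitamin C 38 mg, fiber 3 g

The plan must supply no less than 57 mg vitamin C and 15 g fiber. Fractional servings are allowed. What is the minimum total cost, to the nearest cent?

avocado only: max(57/8, 15/7) = 7.125 servings → $13.89.
spinach only: max(57/38, 15/3) = 5 servings → $5.25.
avocado + spinach with both tight: 1.649 servings and 1.153 servings → $4.43.
Cheapest feasible corner: $4.43.

$4.43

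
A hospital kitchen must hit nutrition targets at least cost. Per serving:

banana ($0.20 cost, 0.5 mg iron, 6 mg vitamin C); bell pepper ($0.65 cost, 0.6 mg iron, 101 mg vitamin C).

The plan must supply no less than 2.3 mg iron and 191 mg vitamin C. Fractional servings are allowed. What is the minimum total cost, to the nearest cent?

$1.63

At the optimum either one food covers both requirements or two foods hit both targets exactly; no other combination can be cheaper.
banana only: max(2.3/0.5, 191/6) = 31.83 servings → $6.37.
bell pepper only: max(2.3/0.6, 191/101) = 3.833 servings → $2.49.
banana + bell pepper with both tight: 2.51 servings and 1.742 servings → $1.63.
Cheapest feasible corner: $1.63.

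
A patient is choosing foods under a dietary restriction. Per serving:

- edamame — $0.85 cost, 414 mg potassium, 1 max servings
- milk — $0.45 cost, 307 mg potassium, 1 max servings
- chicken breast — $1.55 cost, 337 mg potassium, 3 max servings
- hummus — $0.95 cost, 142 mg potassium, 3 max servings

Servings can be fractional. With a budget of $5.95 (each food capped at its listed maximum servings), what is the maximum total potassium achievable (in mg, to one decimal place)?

Potassium per dollar: milk 682.2, edamame 487.1, chicken breast 217.4, hummus 149.5.
Take 1 serving of milk: spends $0.45, +307.0 mg potassium (running total 307.0 mg).
Take 1 serving of edamame: spends $0.85, +414.0 mg potassium (running total 721.0 mg).
Take 3 servings of chicken breast: spends $4.65, +1011.0 mg potassium (running total 1732.0 mg).
Filling greedily by potassium-per-dollar is optimal for one linear limit, giving 1732.0 mg.

1732.0 mg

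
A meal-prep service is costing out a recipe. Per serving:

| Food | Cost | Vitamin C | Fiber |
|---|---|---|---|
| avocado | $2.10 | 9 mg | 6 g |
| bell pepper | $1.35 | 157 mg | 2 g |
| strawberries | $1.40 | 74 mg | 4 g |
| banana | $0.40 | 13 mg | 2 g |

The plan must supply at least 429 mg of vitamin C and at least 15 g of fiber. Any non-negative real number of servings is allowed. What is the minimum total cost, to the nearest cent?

For a min-cost LP with two ≥-constraints, a basic feasible solution has at most two positive variables.
avocado only: max(429/9, 15/6) = 47.67 servings → $100.10.
bell pepper only: max(429/157, 15/2) = 7.5 servings → $10.12.
strawberries only: max(429/74, 15/4) = 5.797 servings → $8.12.
banana only: max(429/13, 15/2) = 33 servings → $13.20.
avocado + bell pepper with both tight: 1.62 servings and 2.64 servings → $6.97.
avocado + strawberries: intersection lies outside the first quadrant.
avocado + banana: the both-tight solution has a negative serving — not a feasible corner.
bell pepper + strawberries with both tight: 1.262 servings and 3.119 servings → $6.07.
bell pepper + banana with both tight: 2.302 servings and 5.198 servings → $5.19.
strawberries + banana with both targets exact would need a negative amount; discard.
So the least-cost plan costs $5.19.

$5.19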